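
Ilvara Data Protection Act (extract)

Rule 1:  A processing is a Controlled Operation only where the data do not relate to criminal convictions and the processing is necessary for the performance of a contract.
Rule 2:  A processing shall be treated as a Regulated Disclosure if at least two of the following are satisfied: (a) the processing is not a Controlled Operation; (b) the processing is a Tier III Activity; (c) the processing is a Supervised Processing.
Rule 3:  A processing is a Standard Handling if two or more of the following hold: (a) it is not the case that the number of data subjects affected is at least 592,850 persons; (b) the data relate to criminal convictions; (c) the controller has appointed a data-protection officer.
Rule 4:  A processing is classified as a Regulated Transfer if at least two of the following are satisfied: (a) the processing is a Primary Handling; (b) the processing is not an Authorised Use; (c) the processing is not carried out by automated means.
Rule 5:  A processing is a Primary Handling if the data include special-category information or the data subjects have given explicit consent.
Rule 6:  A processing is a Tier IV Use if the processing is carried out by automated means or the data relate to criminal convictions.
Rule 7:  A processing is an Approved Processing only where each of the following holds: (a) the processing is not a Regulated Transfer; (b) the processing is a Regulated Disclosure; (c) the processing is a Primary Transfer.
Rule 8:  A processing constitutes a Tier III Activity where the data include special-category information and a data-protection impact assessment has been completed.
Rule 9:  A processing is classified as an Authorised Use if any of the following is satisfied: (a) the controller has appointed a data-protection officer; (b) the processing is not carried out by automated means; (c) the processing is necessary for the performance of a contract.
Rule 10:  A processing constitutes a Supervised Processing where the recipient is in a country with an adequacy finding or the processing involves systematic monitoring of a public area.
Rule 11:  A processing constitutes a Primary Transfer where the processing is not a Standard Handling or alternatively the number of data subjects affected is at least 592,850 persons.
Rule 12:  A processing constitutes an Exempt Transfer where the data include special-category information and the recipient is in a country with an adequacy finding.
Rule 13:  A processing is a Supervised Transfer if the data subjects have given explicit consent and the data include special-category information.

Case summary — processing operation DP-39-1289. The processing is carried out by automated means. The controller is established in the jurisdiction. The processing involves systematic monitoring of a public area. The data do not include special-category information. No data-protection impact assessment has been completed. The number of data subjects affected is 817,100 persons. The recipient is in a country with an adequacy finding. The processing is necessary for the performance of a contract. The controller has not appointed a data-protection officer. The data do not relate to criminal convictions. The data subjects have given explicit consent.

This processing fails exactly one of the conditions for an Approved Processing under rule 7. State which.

rule 5 — Primary Handling: [the data include special-category information? no] OR [the data subjects have given explicit consent? yes] → satisfied.
rule 9 — Authorised Use: [the controller has appointed a data-protection officer? no] OR [the processing is not carried out by automated means? no] OR [the processing is necessary for the performance of a contract? yes] → satisfied.
rule 4 — Regulated Transfer: Primary Handling (rule 5)? yes; not an Authorised Use (rule 9)? no; the processing is not carried out by automated means? no — 1 of 3 hold (need ≥2) → not satisfied.
rule 1 — Controlled Operation: [the data do not relate to criminal convictions? yes] AND [the processing is necessary for the performance of a contract? yes] → satisfied.
rule 8 — Tier III Activity: [the data include special-category information? no] AND [a data-protection impact assessment has been completed? no] → not satisfied.
rule 10 — Supervised Processing: [the recipient is in a country with an adequacy finding? yes] OR [the processing involves systematic monitoring of a public area? yes] → satisfied.
rule 2 — Regulated Disclosure: not a Controlled Operation (rule 1)? no; Tier III Activity (rule 8)? no; Supervised Processing (rule 10)? yes — 1 of 3 hold (need ≥2) → not satisfied.
rule 3 — Standard Handling: number of data subjects affected: 817,100 persons ≥ 592,850 persons? yes, so negated condition no; the data relate to criminal convictions? no; the controller has appointed a data-protection officer? no — 0 of 3 hold (need ≥2) → not satisfied.
rule 11 — Primary Transfer: [not a Standard Handling (rule 3)? yes] OR [number of data subjects affected: 817,100 persons ≥ 592,850 persons? yes] → satisfied.
rule 7 — Approved Processing: [not a Regulated Transfer (rule 4)? yes] AND [Regulated Disclosure (rule 2)? no] AND [Primary Transfer (rule 11)? yes] → not satisfied.

Regulated Disclosure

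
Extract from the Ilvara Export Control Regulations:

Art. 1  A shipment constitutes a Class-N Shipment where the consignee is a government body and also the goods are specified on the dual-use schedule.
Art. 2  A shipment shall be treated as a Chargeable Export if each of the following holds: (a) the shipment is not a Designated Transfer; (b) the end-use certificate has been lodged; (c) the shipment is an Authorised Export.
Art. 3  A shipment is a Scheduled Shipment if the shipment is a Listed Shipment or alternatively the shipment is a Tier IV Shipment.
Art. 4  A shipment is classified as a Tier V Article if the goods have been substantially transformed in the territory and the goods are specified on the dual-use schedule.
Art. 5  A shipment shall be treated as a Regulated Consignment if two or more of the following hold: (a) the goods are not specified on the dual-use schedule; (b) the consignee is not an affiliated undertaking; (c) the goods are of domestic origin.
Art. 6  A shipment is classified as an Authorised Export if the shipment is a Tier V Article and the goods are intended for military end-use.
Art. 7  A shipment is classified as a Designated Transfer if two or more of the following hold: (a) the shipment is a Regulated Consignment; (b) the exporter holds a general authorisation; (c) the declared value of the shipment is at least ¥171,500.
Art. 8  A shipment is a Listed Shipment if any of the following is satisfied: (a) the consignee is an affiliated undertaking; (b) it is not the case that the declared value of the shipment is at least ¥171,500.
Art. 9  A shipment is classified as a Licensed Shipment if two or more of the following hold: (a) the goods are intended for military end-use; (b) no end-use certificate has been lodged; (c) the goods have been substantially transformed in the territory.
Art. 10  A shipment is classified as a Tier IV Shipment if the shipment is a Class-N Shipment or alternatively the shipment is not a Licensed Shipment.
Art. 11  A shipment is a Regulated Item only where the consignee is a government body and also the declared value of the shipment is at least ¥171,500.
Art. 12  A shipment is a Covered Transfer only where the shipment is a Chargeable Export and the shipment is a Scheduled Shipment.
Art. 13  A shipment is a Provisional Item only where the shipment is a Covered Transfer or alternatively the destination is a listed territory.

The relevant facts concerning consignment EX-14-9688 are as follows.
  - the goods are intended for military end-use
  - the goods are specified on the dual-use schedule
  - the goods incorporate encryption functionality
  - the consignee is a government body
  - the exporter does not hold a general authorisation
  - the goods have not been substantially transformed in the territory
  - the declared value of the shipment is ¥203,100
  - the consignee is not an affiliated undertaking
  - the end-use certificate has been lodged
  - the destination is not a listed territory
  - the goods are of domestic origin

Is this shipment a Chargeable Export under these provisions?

No

article 5 — Regulated Consignment: the goods are not specified on the dual-use schedule? no; the consignee is not an affiliated undertaking? yes; the goods are of domestic origin? yes — 2 of 3 hold (need ≥2) → satisfied.
article 7 — Designated Transfer: Regulated Consignment (article 5)? yes; the exporter holds a general authorisation? no; declared value of the shipment: ¥203,100 ≥ ¥171,500? yes — 2 of 3 hold (need ≥2) → satisfied.
article 4 — Tier V Article: [the goods have been substantially transformed in the territory? no] AND [the goods are specified on the dual-use schedule? yes] → not satisfied.
article 6 — Authorised Export: [Tier V Article (article 4)? no] AND [the goods are intended for military end-use? yes] → not satisfied.
article 2 — Chargeable Export: [not a Designated Transfer (article 7)? no] AND [the end-use certificate has been lodged? yes] AND [Authorised Export (article 6)? no] → not satisfied.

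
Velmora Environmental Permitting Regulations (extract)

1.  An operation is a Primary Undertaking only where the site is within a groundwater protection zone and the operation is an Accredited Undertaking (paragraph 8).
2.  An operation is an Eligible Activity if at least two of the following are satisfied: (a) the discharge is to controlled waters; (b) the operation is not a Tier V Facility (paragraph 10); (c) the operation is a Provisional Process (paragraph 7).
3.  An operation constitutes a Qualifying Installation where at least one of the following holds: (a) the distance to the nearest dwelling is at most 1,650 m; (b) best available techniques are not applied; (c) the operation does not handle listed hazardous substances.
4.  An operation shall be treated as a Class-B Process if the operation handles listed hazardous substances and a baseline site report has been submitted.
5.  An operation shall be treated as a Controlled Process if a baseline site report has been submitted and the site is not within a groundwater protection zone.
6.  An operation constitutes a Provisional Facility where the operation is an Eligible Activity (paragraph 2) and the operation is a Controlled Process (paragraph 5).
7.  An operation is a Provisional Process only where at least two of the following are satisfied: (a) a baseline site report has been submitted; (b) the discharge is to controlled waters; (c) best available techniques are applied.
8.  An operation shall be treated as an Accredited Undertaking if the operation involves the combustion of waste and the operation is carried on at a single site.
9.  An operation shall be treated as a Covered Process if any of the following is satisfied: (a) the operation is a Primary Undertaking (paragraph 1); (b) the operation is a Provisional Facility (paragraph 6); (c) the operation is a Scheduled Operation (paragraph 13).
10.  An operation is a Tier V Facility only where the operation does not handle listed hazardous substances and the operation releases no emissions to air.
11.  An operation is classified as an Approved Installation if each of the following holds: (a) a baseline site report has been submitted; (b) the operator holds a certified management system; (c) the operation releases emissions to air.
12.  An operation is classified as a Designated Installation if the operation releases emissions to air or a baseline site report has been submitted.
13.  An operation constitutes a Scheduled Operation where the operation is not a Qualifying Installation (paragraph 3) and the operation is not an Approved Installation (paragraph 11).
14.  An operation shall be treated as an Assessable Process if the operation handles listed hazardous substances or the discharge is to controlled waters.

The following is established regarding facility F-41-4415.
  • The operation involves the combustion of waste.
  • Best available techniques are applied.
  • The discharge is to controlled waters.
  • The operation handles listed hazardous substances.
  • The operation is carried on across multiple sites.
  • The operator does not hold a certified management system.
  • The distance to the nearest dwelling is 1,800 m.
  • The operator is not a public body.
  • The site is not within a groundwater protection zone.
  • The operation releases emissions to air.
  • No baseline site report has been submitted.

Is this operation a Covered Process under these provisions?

Under paragraph 8: the operation involves the combustion of waste? yes; and the operation is carried on at a single site? no. So the operation is not an Accredited Undertaking.
Under paragraph 1: the site is within a groundwater protection zone? no; and Accredited Undertaking (paragraph 8)? no. So the operation is not a Primary Undertaking.
Under paragraph 10: the operation does not handle listed hazardous substances? no; and the operation releases no emissions to air? no. So the operation is not a Tier V Facility.
Under paragraph 7: a baseline site report has been submitted? no; the discharge is to controlled waters? yes; best available techniques are applied? yes — 2 of 3 hold (need ≥2) → satisfied.
Under paragraph 2: the discharge is to controlled waters? yes; not a Tier V Facility (paragraph 10)? yes; Provisional Process (paragraph 7)? yes — 3 of 3 hold (need ≥2) → satisfied.
Under paragraph 5: a baseline site report has been submitted? no; and the site is not within a groundwater protection zone? yes. So the operation is not a Controlled Process.
Under paragraph 6: Eligible Activity (paragraph 2)? yes; and Controlled Process (paragraph 5)? no. So the operation is not a Provisional Facility.
Under paragraph 3: distance to the nearest dwelling: 1,800 m ≤ 1,650 m? no; or best available techniques are not applied? no; or the operation does not handle listed hazardous substances? no. So the operation is not a Qualifying Installation.
Under paragraph 11: a baseline site report has been submitted? no; and the operator holds a certified management system? no; and the operation releases emissions to air? yes. So the operation is not an Approved Installation.
Under paragraph 13: not a Qualifying Installation (paragraph 3)? yes; and not an Approved Installation (paragraph 11)? yes. So the operation is a Scheduled Operation.
Under paragraph 9: Primary Undertaking (paragraph 1)? no; or Provisional Facility (paragraph 6)? no; or Scheduled Operation (paragraph 13)? yes. So the operation is a Covered Process.

Yes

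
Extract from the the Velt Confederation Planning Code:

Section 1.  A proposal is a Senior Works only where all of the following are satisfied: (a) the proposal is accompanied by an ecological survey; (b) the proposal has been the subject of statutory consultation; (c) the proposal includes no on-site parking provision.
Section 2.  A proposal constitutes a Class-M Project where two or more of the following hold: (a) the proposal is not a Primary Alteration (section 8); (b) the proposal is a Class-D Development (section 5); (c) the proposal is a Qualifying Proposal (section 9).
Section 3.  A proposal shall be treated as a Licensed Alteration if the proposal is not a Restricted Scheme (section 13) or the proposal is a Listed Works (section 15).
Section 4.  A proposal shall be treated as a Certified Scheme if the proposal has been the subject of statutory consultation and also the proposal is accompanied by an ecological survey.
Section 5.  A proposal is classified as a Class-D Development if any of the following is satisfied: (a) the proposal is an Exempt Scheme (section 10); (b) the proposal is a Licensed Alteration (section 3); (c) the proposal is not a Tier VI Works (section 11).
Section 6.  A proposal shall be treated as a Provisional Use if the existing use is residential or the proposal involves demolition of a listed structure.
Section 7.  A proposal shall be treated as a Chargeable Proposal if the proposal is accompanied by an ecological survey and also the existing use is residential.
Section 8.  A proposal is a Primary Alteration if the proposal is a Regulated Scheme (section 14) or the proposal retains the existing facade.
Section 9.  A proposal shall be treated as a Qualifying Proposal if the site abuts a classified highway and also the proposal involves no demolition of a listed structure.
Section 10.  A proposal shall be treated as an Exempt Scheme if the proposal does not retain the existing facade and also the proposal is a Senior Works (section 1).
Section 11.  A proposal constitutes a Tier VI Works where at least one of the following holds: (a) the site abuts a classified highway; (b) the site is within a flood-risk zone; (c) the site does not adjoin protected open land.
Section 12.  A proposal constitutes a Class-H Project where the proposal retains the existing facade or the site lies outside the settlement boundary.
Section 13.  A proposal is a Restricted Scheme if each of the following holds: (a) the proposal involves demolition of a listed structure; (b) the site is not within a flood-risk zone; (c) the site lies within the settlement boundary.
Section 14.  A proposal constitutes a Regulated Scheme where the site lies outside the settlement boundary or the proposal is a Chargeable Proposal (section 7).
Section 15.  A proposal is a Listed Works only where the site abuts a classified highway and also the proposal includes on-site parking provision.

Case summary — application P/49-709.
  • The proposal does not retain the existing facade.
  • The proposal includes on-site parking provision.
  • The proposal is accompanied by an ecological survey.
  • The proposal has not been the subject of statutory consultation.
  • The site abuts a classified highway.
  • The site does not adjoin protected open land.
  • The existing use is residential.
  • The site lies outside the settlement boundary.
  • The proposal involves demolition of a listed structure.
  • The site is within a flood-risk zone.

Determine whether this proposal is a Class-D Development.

section 1 — Senior Works: [the proposal is accompanied by an ecological survey? yes] AND [the proposal has been the subject of statutory consultation? no] AND [the proposal includes no on-site parking provision? no] → not satisfied.
section 10 — Exempt Scheme: [the proposal does not retain the existing facade? yes] AND [Senior Works (section 1)? no] → not satisfied.
section 13 — Restricted Scheme: [the proposal involves demolition of a listed structure? yes] AND [the site is not within a flood-risk zone? no] AND [the site lies within the settlement boundary? no] → not satisfied.
section 15 — Listed Works: [the site abuts a classified highway? yes] AND [the proposal includes on-site parking provision? yes] → satisfied.
section 3 — Licensed Alteration: [not a Restricted Scheme (section 13)? yes] OR [Listed Works (section 15)? yes] → satisfied.
section 11 — Tier VI Works: [the site abuts a classified highway? yes] OR [the site is within a flood-risk zone? yes] OR [the site does not adjoin protected open land? yes] → satisfied.
section 5 — Class-D Development: [Exempt Scheme (section 10)? no] OR [Licensed Alteration (section 3)? yes] OR [not a Tier VI Works (section 11)? no] → satisfied.

Yes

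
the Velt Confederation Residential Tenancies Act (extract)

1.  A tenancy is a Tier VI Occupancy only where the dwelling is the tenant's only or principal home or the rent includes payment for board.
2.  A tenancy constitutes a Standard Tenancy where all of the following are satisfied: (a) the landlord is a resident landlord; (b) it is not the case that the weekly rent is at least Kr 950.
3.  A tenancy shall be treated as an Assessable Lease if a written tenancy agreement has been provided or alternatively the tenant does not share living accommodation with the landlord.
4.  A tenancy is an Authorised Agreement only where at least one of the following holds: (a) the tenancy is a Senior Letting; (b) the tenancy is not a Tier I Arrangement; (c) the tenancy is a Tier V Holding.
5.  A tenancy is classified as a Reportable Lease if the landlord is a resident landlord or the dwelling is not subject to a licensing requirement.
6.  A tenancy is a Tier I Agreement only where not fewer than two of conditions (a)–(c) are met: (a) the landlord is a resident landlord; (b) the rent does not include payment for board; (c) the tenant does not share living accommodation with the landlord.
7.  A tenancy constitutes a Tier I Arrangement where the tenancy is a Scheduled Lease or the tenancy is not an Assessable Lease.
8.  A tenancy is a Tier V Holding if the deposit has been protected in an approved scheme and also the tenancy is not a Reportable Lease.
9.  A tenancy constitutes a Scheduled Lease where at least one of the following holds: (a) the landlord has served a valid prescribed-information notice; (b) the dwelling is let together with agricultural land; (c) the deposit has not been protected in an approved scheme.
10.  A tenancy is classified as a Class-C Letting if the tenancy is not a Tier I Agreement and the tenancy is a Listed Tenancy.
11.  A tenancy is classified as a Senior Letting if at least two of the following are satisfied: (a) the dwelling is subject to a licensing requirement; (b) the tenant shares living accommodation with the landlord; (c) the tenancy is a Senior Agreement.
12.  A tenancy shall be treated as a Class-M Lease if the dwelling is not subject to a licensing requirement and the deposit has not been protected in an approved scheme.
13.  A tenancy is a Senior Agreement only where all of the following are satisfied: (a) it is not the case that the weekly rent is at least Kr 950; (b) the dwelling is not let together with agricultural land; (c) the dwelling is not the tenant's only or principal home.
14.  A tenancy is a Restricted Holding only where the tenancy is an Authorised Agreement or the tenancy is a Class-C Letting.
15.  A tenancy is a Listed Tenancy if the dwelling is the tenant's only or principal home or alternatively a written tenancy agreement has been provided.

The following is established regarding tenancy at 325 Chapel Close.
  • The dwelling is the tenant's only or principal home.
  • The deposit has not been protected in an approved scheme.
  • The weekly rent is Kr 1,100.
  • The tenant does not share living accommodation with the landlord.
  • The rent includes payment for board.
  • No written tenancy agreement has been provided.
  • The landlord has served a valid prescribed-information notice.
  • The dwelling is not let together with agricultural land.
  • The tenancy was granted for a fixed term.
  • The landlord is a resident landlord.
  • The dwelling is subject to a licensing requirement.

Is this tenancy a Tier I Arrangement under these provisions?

Yes

Under paragraph 9: the landlord has served a valid prescribed-information notice? yes; or the dwelling is let together with agricultural land? no; or the deposit has not been protected in an approved scheme? yes. So the tenancy is a Scheduled Lease.
Under paragraph 3: a written tenancy agreement has been provided? no; or the tenant does not share living accommodation with the landlord? yes. So the tenancy is an Assessable Lease.
Under paragraph 7: Scheduled Lease (paragraph 9)? yes; or not an Assessable Lease (paragraph 3)? no. So the tenancy is a Tier I Arrangement.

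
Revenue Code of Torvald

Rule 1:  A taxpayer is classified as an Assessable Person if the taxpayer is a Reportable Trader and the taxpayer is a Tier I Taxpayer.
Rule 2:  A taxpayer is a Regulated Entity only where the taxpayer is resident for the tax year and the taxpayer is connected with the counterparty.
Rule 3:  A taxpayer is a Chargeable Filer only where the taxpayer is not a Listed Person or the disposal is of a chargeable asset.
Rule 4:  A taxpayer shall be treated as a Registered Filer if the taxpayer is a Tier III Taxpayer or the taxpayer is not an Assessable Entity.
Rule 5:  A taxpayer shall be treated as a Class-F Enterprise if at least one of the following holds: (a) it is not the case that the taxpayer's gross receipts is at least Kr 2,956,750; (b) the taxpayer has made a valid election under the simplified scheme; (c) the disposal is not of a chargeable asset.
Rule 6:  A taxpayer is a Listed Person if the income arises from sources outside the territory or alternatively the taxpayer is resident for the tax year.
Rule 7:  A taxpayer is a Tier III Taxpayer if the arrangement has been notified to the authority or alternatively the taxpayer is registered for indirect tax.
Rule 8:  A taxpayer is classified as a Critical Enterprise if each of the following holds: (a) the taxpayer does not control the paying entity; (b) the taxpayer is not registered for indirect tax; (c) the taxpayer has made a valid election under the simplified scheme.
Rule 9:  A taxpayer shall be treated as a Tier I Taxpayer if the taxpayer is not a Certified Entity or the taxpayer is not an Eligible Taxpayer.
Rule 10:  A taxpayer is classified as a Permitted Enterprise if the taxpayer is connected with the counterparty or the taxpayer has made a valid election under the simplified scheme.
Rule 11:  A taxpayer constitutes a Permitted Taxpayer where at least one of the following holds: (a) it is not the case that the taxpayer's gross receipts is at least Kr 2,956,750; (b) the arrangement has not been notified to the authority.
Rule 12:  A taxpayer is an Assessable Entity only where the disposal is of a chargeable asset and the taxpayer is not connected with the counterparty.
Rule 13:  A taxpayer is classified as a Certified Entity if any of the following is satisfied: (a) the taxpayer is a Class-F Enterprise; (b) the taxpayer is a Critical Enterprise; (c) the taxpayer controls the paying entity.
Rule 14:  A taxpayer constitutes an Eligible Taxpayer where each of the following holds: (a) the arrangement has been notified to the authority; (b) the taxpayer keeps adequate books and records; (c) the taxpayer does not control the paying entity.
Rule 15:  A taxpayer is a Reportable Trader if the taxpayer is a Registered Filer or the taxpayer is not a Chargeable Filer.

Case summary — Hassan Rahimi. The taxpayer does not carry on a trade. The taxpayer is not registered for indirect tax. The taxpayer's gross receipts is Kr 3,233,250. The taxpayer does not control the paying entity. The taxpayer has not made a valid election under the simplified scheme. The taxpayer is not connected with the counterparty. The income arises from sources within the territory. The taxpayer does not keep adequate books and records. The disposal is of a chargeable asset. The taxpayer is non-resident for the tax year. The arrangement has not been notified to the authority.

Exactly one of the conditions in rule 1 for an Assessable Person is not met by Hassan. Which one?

Reportable Trader

rule 7 — Tier III Taxpayer: [the arrangement has been notified to the authority? no] OR [the taxpayer is registered for indirect tax? no] → not satisfied.
rule 12 — Assessable Entity: [the disposal is of a chargeable asset? yes] AND [the taxpayer is not connected with the counterparty? yes] → satisfied.
rule 4 — Registered Filer: [Tier III Taxpayer (rule 7)? no] OR [not an Assessable Entity (rule 12)? no] → not satisfied.
rule 6 — Listed Person: [the income arises from sources outside the territory? no] OR [the taxpayer is resident for the tax year? no] → not satisfied.
rule 3 — Chargeable Filer: [not a Listed Person (rule 6)? yes] OR [the disposal is of a chargeable asset? yes] → satisfied.
rule 15 — Reportable Trader: [Registered Filer (rule 4)? no] OR [not a Chargeable Filer (rule 3)? no] → not satisfied.
rule 5 — Class-F Enterprise: [taxpayer's gross receipts: Kr 3,233,250 ≥ Kr 2,956,750? yes, so negated condition no] OR [the taxpayer has made a valid election under the simplified scheme? no] OR [the disposal is not of a chargeable asset? no] → not satisfied.
rule 8 — Critical Enterprise: [the taxpayer does not control the paying entity? yes] AND [the taxpayer is not registered for indirect tax? yes] AND [the taxpayer has made a valid election under the simplified scheme? no] → not satisfied.
rule 13 — Certified Entity: [Class-F Enterprise (rule 5)? no] OR [Critical Enterprise (rule 8)? no] OR [the taxpayer controls the paying entity? no] → not satisfied.
rule 14 — Eligible Taxpayer: [the arrangement has been notified to the authority? no] AND [the taxpayer keeps adequate books and records? no] AND [the taxpayer does not control the paying entity? yes] → not satisfied.
rule 9 — Tier I Taxpayer: [not a Certified Entity (rule 13)? yes] OR [not an Eligible Taxpayer (rule 14)? yes] → satisfied.
rule 1 — Assessable Person: [Reportable Trader (rule 15)? no] AND [Tier I Taxpayer (rule 9)? yes] → not satisfied.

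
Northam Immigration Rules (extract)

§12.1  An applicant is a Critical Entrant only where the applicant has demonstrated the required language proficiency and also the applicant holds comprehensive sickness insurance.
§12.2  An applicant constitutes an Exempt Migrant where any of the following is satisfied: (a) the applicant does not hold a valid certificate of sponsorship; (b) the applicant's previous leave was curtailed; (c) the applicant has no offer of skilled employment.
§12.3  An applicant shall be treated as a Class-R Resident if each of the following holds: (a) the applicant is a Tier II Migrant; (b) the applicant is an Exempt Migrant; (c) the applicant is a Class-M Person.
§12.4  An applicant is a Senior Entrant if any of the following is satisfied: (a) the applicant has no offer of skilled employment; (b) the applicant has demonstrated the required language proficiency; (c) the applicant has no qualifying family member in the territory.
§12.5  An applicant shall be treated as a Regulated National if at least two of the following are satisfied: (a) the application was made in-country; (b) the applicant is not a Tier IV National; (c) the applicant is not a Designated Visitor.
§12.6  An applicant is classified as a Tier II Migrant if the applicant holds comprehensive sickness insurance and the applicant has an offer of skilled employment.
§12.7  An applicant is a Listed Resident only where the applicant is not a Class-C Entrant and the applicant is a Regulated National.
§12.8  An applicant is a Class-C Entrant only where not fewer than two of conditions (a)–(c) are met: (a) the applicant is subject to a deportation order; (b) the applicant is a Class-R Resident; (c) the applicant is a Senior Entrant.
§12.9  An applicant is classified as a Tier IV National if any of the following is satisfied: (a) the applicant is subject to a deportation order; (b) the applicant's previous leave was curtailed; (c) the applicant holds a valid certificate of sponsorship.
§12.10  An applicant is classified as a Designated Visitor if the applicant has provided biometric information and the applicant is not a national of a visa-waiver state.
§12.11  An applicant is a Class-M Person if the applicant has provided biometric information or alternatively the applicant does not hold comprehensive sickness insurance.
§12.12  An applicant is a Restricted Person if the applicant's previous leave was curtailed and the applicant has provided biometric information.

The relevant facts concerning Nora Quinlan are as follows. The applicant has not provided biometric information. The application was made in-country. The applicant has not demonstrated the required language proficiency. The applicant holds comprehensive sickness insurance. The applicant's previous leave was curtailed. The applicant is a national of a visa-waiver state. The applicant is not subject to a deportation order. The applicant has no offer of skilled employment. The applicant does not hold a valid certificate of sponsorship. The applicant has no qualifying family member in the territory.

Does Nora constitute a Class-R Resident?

No

Under §12.6: the applicant holds comprehensive sickness insurance? yes; and the applicant has an offer of skilled employment? no. So the applicant is not a Tier II Migrant.
Under §12.2: the applicant does not hold a valid certificate of sponsorship? yes; or the applicant's previous leave was curtailed? yes; or the applicant has no offer of skilled employment? yes. So the applicant is an Exempt Migrant.
Under §12.11: the applicant has provided biometric information? no; or the applicant does not hold comprehensive sickness insurance? no. So the applicant is not a Class-M Person.
Under §12.3: Tier II Migrant (§12.6)? no; and Exempt Migrant (§12.2)? yes; and Class-M Person (§12.11)? no. So the applicant is not a Class-R Resident.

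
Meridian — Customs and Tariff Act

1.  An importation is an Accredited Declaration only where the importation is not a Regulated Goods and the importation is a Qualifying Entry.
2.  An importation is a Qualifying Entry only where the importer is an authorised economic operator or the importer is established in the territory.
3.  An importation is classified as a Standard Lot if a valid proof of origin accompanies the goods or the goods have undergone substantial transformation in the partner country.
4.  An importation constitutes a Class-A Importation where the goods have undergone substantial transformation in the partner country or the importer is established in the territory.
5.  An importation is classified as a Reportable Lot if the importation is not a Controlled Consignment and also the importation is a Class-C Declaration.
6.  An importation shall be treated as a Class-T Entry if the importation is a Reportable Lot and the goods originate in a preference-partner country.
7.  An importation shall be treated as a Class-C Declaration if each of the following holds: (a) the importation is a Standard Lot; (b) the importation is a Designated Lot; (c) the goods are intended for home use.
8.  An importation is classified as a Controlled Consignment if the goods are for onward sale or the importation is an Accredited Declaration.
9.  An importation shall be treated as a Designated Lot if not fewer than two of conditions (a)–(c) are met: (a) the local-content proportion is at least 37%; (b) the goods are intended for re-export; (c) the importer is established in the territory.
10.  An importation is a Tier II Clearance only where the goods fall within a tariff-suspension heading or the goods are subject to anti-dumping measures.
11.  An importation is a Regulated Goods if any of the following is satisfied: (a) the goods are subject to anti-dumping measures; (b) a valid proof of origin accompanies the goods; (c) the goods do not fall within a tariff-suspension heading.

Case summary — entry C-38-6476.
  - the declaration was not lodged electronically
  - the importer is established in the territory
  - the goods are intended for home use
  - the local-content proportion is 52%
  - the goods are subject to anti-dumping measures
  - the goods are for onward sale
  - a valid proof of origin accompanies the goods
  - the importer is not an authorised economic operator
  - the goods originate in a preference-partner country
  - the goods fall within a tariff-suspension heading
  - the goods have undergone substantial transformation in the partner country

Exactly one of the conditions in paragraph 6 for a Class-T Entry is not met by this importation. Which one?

Reportable Lot

Under paragraph 11: the goods are subject to anti-dumping measures? yes; or a valid proof of origin accompanies the goods? yes; or the goods do not fall within a tariff-suspension heading? no. So the importation is a Regulated Goods.
Under paragraph 2: the importer is an authorised economic operator? no; or the importer is established in the territory? yes. So the importation is a Qualifying Entry.
Under paragraph 1: not a Regulated Goods (paragraph 11)? no; and Qualifying Entry (paragraph 2)? yes. So the importation is not an Accredited Declaration.
Under paragraph 8: the goods are for onward sale? yes; or Accredited Declaration (paragraph 1)? no. So the importation is a Controlled Consignment.
Under paragraph 3: a valid proof of origin accompanies the goods? yes; or the goods have undergone substantial transformation in the partner country? yes. So the importation is a Standard Lot.
Under paragraph 9: local-content proportion: 52% ≥ 37%? yes; the goods are intended for re-export? no; the importer is established in the territory? yes — 2 of 3 hold (need ≥2) → satisfied.
Under paragraph 7: Standard Lot (paragraph 3)? yes; and Designated Lot (paragraph 9)? yes; and the goods are intended for home use? yes. So the importation is a Class-C Declaration.
Under paragraph 5: not a Controlled Consignment (paragraph 8)? no; and Class-C Declaration (paragraph 7)? yes. So the importation is not a Reportable Lot.
Under paragraph 6: Reportable Lot (paragraph 5)? no; and the goods originate in a preference-partner country? yes. So the importation is not a Class-T Entry.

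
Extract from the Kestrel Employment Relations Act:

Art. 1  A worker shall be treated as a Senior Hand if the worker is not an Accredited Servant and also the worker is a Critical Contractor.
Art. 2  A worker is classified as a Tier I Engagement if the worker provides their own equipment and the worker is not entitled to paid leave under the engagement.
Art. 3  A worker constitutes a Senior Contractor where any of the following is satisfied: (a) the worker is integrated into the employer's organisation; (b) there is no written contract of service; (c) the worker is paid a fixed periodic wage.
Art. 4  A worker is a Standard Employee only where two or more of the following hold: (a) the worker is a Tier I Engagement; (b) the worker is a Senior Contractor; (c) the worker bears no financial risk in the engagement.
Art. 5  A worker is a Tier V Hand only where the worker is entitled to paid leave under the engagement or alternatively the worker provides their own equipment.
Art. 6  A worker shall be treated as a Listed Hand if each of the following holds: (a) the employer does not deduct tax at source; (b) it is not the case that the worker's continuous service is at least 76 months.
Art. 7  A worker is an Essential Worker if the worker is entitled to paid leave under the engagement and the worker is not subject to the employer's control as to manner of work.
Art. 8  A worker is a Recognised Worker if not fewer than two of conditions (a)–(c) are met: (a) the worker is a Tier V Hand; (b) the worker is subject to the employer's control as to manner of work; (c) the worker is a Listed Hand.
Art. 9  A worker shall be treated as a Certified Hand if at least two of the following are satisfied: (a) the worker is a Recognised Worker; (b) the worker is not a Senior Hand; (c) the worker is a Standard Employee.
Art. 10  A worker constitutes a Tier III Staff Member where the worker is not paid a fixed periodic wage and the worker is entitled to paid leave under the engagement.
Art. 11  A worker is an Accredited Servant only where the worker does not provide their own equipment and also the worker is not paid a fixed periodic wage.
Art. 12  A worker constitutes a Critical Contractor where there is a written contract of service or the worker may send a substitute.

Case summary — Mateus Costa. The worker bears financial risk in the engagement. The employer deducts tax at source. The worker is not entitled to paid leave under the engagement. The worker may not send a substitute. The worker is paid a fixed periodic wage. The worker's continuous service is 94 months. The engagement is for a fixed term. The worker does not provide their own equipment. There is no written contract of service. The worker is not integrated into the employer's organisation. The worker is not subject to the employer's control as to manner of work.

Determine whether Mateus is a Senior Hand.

No

article 11 — Accredited Servant: [the worker does not provide their own equipment? yes] AND [the worker is not paid a fixed periodic wage? no] → not satisfied.
article 12 — Critical Contractor: [there is a written contract of service? no] OR [the worker may send a substitute? no] → not satisfied.
article 1 — Senior Hand: [not an Accredited Servant (article 11)? yes] AND [Critical Contractor (article 12)? no] → not satisfied.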